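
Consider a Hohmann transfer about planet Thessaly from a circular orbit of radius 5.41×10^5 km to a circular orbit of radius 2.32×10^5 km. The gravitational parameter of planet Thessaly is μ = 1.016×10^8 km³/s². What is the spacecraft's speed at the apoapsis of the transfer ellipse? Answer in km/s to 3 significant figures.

The Hohmann ellipse has a_t = (r₁ + r₂)/2 = 3.865×10^5 km.
At apoapsis, r = 5.410×10^5 km.
Vis-viva: v = √[μ(2/r − 1/a_t)] = √[1.016×10^8 × (2/5.410×10^5 − 1/3.865×10^5)] = 10.62 km/s.

v = 10.6 km/s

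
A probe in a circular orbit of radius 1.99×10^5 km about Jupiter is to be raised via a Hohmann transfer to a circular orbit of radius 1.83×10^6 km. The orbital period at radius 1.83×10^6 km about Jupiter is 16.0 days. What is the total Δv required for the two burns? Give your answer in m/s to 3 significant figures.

Δv = 13300 m/s

From Kepler's third law T² = 4π²r³/μ at r = 1.83×10^6 km, T = 16.0 days = 16.0 × 86400 s = 1.3824×10^6 s: μ = 4π²r³/T² = 1.26603×10^8 km³/s².
The Hohmann ellipse has a_t = (r₁ + r₂)/2 = 1.0145×10^6 km.
At r₁ the circular-orbit speed is v₁ = √(μ/r₁) = 25.223 km/s.
On the transfer ellipse at r₁, v² = μ(2/r − 1/a) gives v_p = √[μ(2/r₁ − 1/a_t)] = 33.876 km/s.
First burn Δv₁ = |v_p − v₁| = 8.653 km/s.
At r₂, v₂ = √(μ/r₂) = 8.318 km/s.
Transfer-orbit speed at r₂: v_a = √[μ(2/r₂ − 1/a_t)] = 3.684 km/s.
Second burn Δv₂ = |v₂ − v_a| = 4.634 km/s.
Δv = Δv₁ + Δv₂ = 8.653 + 4.634 = 13.29 km/s.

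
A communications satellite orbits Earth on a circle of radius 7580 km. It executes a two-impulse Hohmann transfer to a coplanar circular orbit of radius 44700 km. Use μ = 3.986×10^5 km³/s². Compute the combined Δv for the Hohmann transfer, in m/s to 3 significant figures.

Δv = 3610 m/s

Semi-major axis of the transfer orbit: a_t = (7580 + 44700)/2 = 26140 km.
Circular speed at r₁: v₁ = √(μ/r₁) = √(3.986×10^5/7580) = 7.252 km/s.
On the transfer ellipse at r₁, v² = μ(2/r − 1/a) gives v_p = √[μ(2/r₁ − 1/a_t)] = 9.483 km/s.
First burn Δv₁ = |v_p − v₁| = 2.231 km/s.
At r₂, v₂ = √(μ/r₂) = 2.986 km/s.
Transfer-orbit speed at r₂: v_a = √[μ(2/r₂ − 1/a_t)] = 1.608 km/s.
Second burn Δv₂ = |v₂ − v_a| = 1.378 km/s.
Δv = Δv₁ + Δv₂ = 2.231 + 1.378 = 3.609 km/s.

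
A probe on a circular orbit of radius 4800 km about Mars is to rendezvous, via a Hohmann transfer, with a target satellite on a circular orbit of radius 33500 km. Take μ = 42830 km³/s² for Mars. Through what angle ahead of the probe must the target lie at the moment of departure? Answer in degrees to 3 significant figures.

φ = 102°

Transfer-ellipse semi-major axis a_t = (r₁ + r₂)/2 = (4800 + 33500)/2 = 19150 km.
The half-period of the transfer ellipse is t = π√(a_t³/μ) = 40230 s.
The target's mean motion on its circular orbit is ω₂ = √(μ/r₂³) = 3.375×10^-5 rad/s.
Angle swept by the target during transfer: ω₂·t = 1.3578 rad = 77.80°.
The probe traverses 180° on the transfer ellipse, so the target must lead by 180° − 77.80° = 102°.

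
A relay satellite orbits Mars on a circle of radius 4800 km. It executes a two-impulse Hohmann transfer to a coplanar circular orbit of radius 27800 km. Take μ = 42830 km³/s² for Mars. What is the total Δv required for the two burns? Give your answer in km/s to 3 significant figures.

Δv = 1.48 km/s

Transfer-ellipse semi-major axis a_t = (r₁ + r₂)/2 = (4800 + 27800)/2 = 16300 km.
At r₁ the circular-orbit speed is v₁ = √(μ/r₁) = 2.98713 km/s.
On the transfer ellipse at r₁, vis-viva gives v_p = √[μ(2/r₁ − 1/a_t)] = 3.90105 km/s.
First burn Δv₁ = |v_p − v₁| = 0.9139 km/s.
Circular speed at r₂: v₂ = √(μ/r₂) = 1.24123 km/s.
Transfer-orbit speed at r₂: v_a = √[μ(2/r₂ − 1/a_t)] = 0.673563 km/s.
Second burn Δv₂ = |v₂ − v_a| = 0.5677 km/s.
Total Δv = Δv₁ + Δv₂ = 1.482 km/s.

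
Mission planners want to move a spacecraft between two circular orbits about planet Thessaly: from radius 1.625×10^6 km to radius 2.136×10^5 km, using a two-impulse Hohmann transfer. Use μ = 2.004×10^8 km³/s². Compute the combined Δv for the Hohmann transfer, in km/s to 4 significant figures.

Semi-major axis of the transfer orbit: a_t = (1.625×10^6 + 2.136×10^5)/2 = 9.193×10^5 km.
Circular speed at r₁: v₁ = √(μ/r₁) = √(2.004×10^8/1.625×10^6) = 11.1051 km/s.
Transfer-orbit speed at r₁ (vis-viva): v_a = √[μ(2/r₁ − 1/a_t)] = 5.35296 km/s.
First burn Δv₁ = |v_a − v₁| = 5.7521 km/s.
Circular speed at r₂: v₂ = √(μ/r₂) = 30.630 km/s.
Transfer-orbit speed at r₂: v_p = √[μ(2/r₂ − 1/a_t)] = 40.724 km/s.
Second burn Δv₂ = |v₂ − v_p| = 10.094 km/s.
Δv = Δv₁ + Δv₂ = 5.7521 + 10.094 = 15.85 km/s.

Δv = 15.85 km/s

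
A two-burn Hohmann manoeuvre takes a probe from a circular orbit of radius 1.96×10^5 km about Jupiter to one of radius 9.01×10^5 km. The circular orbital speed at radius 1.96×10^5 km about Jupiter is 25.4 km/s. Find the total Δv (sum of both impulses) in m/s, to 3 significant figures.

From the circular-orbit relation v² = μ/r at r = 1.96×10^5 km: μ = v²r = (25.4)² × 1.96×10^5 = 1.26451×10^8 km³/s².
Transfer-ellipse semi-major axis a_t = (r₁ + r₂)/2 = (1.960×10^5 + 9.010×10^5)/2 = 5.485×10^5 km.
At r₁ the circular-orbit speed is v₁ = √(μ/r₁) = 25.400 km/s.
Transfer-orbit speed at r₁ (vis-viva equation): v_p = √[μ(2/r₁ − 1/a_t)] = 32.554 km/s.
First burn Δv₁ = |v_p − v₁| = 7.154 km/s.
Circular speed at r₂: v₂ = √(μ/r₂) = 11.847 km/s.
Transfer-orbit speed at r₂: v_a = √[μ(2/r₂ − 1/a_t)] = 7.0817 km/s.
Second burn Δv₂ = |v₂ − v_a| = 4.765 km/s.
Δv = Δv₁ + Δv₂ = 7.154 + 4.765 = 11.92 km/s.

Δv = 11900 m/s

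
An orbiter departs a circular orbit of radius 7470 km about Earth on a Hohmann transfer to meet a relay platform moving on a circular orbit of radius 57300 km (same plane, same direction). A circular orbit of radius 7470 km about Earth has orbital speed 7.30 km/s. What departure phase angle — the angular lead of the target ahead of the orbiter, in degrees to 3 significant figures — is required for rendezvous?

From the circular-orbit relation v² = μ/r at r = 7470 km: μ = v²r = (7.30)² × 7470 = 3.98076×10^5 km³/s².
Transfer-ellipse semi-major axis a_t = (r₁ + r₂)/2 = (7470 + 57300)/2 = 32385 km.
Transfer time t = π√(a_t³/μ) = 29020 s.
The target's mean motion on its circular orbit is ω₂ = √(μ/r₂³) = 4.600×10^-5 rad/s.
Angle swept by the target during transfer: ω₂·t = 1.3349 rad = 76.48°.
The orbiter traverses 180° on the transfer ellipse, so the target must lead by 180° − 76.48° = 104°.

φ = 104°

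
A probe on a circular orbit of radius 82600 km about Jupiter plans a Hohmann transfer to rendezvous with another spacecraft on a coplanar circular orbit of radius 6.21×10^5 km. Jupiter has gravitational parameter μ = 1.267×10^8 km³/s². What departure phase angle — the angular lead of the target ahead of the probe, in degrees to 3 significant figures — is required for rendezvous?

φ = 103°

Semi-major axis of the transfer orbit: a_t = (82600 + 6.210×10^5)/2 = 3.518×10^5 km.
Transfer time t = π√(a_t³/μ) = 58240 s.
Target angular speed ω₂ = √(μ/r₂³) = 2.300×10^-5 rad/s.
Angle swept by the target during transfer: ω₂·t = 1.3395 rad = 76.75°.
Arrival is 180° from departure on the ellipse, so φ = 180° − 76.75° = 103°.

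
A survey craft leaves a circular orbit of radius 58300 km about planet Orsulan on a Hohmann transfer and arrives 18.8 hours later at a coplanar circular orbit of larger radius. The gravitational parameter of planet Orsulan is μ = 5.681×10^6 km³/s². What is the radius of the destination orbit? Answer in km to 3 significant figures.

Transfer time t = 18.8 hours = 67680 s, and t = π√(a_t³/μ).
So a_t = (μ t²/π²)^(1/3) = (5.681×10^6 × (67680)² / π²)^(1/3) = 1.3815×10^5 km.
Since a_t = (r₁ + r₂)/2, r₂ = 2a_t − r₁ = 2×1.3815×10^5 − 58300 = 2.180×10^5 km.

r₂ = 2.18×10^5 km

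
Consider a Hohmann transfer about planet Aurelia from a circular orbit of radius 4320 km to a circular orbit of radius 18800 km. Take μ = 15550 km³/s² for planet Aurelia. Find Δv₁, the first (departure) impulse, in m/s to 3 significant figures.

Semi-major axis of the transfer orbit: a_t = (4320 + 18800)/2 = 11560 km.
On the circular orbit at r = 4320 km, v_c = √(μ/r) = 1.897245 km/s.
Transfer-orbit speed at the same r (vis-viva, a = a_t): v_t = √[μ(2/r − 1/a_t)] = 2.419487 km/s.
Δv₁ = |v_t − v_c| = |2.419487 − 1.897245| = 0.5222 km/s.

Δv₁ = 522 m/s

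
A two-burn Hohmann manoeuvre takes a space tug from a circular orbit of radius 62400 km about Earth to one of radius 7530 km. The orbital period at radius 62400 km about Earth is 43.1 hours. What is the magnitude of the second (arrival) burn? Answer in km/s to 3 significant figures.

From Kepler's third law T² = 4π²r³/μ at r = 62400 km, T = 43.1 hours = 43.1 × 3600 s = 1.5516×10^5 s: μ = 4π²r³/T² = 3.98432×10^5 km³/s².
The Hohmann ellipse has a_t = (r₁ + r₂)/2 = 34965 km.
Circular speed at r = 7530 km: v_c = √(μ/r) = 7.2741 km/s.
Vis-viva on the transfer ellipse at r = 7530 km gives v_t = √[μ(2/r − 1/a_t)] = 9.7175 km/s.
Δv₂ = |v_t − v_c| = |9.7175 − 7.2741| = 2.443 km/s.

Δv₂ = 2.44 km/s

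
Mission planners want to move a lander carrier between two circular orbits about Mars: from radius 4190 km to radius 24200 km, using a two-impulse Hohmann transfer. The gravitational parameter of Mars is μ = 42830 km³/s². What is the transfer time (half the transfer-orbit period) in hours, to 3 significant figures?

t = 7.13 hours

Transfer-ellipse semi-major axis a_t = (r₁ + r₂)/2 = (4190 + 24200)/2 = 14195 km.
Half the transfer-orbit period gives t = π√(a_t³/μ) = 25670 s.
Converting: 25670 s ÷ 3600 s/hour = 7.13 hours.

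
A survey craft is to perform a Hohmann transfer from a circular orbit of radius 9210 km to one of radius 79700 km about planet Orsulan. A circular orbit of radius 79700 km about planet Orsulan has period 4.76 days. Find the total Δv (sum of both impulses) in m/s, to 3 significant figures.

From Kepler's third law T² = 4π²r³/μ at r = 79700 km, T = 4.76 days = 4.76 × 86400 s = 4.11264×10^5 s: μ = 4π²r³/T² = 1.18166×10^5 km³/s².
The Hohmann ellipse has a_t = (r₁ + r₂)/2 = 44455 km.
Circular speed at r₁: v₁ = √(μ/r₁) = √(1.18166×10^5/9210) = 3.58193 km/s.
Transfer-orbit speed at r₁ (v² = μ(2/r − 1/a)): v_p = √[μ(2/r₁ − 1/a_t)] = 4.79607 km/s.
First burn Δv₁ = |v_p − v₁| = 1.2141 km/s.
Circular speed at r₂: v₂ = √(μ/r₂) = 1.21764 km/s.
Transfer-orbit speed at r₂: v_a = √[μ(2/r₂ − 1/a_t)] = 0.554226 km/s.
Second burn Δv₂ = |v₂ − v_a| = 0.66341 km/s.
Δv = Δv₁ + Δv₂ = 1.2141 + 0.66341 = 1.878 km/s.

Δv = 1880 m/s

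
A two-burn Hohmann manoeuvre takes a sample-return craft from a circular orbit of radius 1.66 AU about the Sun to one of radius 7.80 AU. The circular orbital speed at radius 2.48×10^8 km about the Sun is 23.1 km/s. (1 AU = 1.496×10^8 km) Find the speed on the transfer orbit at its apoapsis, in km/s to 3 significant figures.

v = 6.31 km/s

From the circular-orbit relation v² = μ/r at r = 2.48×10^8 km: μ = v²r = (23.1)² × 2.48×10^8 = 1.32335×10^11 km³/s².
In km: r₁ = 1.66 × 1.496×10^8 = 2.48336×10^8 km; r₂ = 7.80 × 1.496×10^8 = 1.16688×10^9 km.
The Hohmann ellipse has a_t = (r₁ + r₂)/2 = 7.07608×10^8 km.
The apoapsis of the transfer ellipse is at r = 1.16688×10^9 km.
Applying v² = μ(2/r − 1/a_t): v = 6.309 km/s.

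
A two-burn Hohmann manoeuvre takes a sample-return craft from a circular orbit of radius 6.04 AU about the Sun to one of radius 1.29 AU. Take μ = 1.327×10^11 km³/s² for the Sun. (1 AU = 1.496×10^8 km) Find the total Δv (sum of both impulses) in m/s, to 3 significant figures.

Δv = 12400 m/s

In km: r₁ = 6.04 × 1.496×10^8 = 9.03584×10^8 km; r₂ = 1.29 × 1.496×10^8 = 1.92984×10^8 km.
Semi-major axis of the transfer orbit: a_t = (9.03584×10^8 + 1.92984×10^8)/2 = 5.48284×10^8 km.
At r₁ the circular-orbit speed is v₁ = √(μ/r₁) = 12.119 km/s.
Transfer-orbit speed at r₁ (v² = μ(2/r − 1/a)): v_a = √[μ(2/r₁ − 1/a_t)] = 7.1897 km/s.
First burn Δv₁ = |v_a − v₁| = 4.929 km/s.
Circular speed at r₂: v₂ = √(μ/r₂) = 26.2225 km/s.
Transfer-orbit speed at r₂: v_p = √[μ(2/r₂ − 1/a_t)] = 33.6633 km/s.
Second burn Δv₂ = |v₂ − v_p| = 7.441 km/s.
Total Δv = Δv₁ + Δv₂ = 12.37 km/s.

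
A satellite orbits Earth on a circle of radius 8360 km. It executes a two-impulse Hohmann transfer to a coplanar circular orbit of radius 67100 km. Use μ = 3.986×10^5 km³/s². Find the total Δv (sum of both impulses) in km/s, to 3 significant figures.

Transfer-ellipse semi-major axis a_t = (r₁ + r₂)/2 = (8360 + 67100)/2 = 37730 km.
At r₁ the circular-orbit speed is v₁ = √(μ/r₁) = 6.905 km/s.
Transfer-orbit speed at r₁ (v² = μ(2/r − 1/a)): v_p = √[μ(2/r₁ − 1/a_t)] = 9.208 km/s.
First burn Δv₁ = |v_p − v₁| = 2.303 km/s.
At r₂, v₂ = √(μ/r₂) = 2.437 km/s.
Transfer-orbit speed at r₂: v_a = √[μ(2/r₂ − 1/a_t)] = 1.147 km/s.
Second burn Δv₂ = |v₂ − v_a| = 1.290 km/s.
Total Δv = Δv₁ + Δv₂ = 3.593 km/s.

Δv = 3.59 km/s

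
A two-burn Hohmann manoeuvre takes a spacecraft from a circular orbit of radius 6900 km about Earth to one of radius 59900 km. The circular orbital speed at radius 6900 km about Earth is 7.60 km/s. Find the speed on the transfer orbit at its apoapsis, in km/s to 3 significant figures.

v = 1.17 km/s

From the circular-orbit relation v² = μ/r at r = 6900 km: μ = v²r = (7.60)² × 6900 = 3.98544×10^5 km³/s².
The Hohmann ellipse has a_t = (r₁ + r₂)/2 = 33400 km.
At apoapsis, r = 59900 km.
From the vis-viva equation, v = √[μ(2/r − 1/a_t)] = 1.172 km/s.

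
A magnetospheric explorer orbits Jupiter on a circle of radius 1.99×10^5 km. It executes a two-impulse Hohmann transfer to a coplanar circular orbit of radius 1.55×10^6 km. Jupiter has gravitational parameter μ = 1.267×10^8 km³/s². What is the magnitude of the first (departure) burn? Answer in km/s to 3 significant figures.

Δv₁ = 8.36 km/s

Transfer-ellipse semi-major axis a_t = (r₁ + r₂)/2 = (1.990×10^5 + 1.550×10^6)/2 = 8.745×10^5 km.
Circular speed at r = 1.990×10^5 km: v_c = √(μ/r) = 25.23 km/s.
Transfer-orbit speed at the same r (vis-viva, a = a_t): v_t = √[μ(2/r − 1/a_t)] = 33.59 km/s.
Δv₁ = |v_t − v_c| = |33.59 − 25.23| = 8.360 km/s.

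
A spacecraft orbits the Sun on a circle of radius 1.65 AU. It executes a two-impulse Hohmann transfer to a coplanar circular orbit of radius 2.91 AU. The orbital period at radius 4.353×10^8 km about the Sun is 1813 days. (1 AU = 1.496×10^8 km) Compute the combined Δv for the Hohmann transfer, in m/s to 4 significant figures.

Δv = 5615 m/s

From Kepler's third law T² = 4π²r³/μ at r = 4.353×10^8 km, T = 1813 days = 1813 × 86400 s = 1.566432×10^8 s: μ = 4π²r³/T² = 1.32710×10^11 km³/s².
In km: r₁ = 1.65 × 1.496×10^8 = 2.4684×10^8 km; r₂ = 2.91 × 1.496×10^8 = 4.35336×10^8 km.
Transfer-ellipse semi-major axis a_t = (r₁ + r₂)/2 = (2.4684×10^8 + 4.35336×10^8)/2 = 3.41088×10^8 km.
Circular speed at r₁: v₁ = √(μ/r₁) = √(1.32710×10^11/2.4684×10^8) = 23.187 km/s.
Transfer-orbit speed at r₁ (v² = μ(2/r − 1/a)): v_p = √[μ(2/r₁ − 1/a_t)] = 26.195 km/s.
First burn Δv₁ = |v_p − v₁| = 3.008 km/s.
Circular speed at r₂: v₂ = √(μ/r₂) = 17.460 km/s.
Transfer-orbit speed at r₂: v_a = √[μ(2/r₂ − 1/a_t)] = 14.853 km/s.
Second burn Δv₂ = |v₂ − v_a| = 2.607 km/s.
Total Δv = Δv₁ + Δv₂ = 5.615 km/s.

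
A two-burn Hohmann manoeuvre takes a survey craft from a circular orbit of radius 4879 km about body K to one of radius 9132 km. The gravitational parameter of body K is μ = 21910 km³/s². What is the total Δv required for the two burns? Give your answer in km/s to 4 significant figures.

Δv = 0.5566 km/s

Semi-major axis of the transfer orbit: a_t = (4879 + 9132)/2 = 7005.5 km.
Circular speed at r₁: v₁ = √(μ/r₁) = √(21910/4879) = 2.11912 km/s.
Transfer-orbit speed at r₁ (vis-viva equation): v_p = √[μ(2/r₁ − 1/a_t)] = 2.41946 km/s.
First burn Δv₁ = |v_p − v₁| = 0.3003 km/s.
At r₂, v₂ = √(μ/r₂) = 1.5490 km/s.
Transfer-orbit speed at r₂: v_a = √[μ(2/r₂ − 1/a_t)] = 1.2927 km/s.
Second burn Δv₂ = |v₂ − v_a| = 0.2563 km/s.
Total Δv = Δv₁ + Δv₂ = 0.5566 km/s.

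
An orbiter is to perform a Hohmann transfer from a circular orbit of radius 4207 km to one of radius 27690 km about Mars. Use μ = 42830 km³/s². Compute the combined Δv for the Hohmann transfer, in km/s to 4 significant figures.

Semi-major axis of the transfer orbit: a_t = (4207 + 27690)/2 = 15948.5 km.
At r₁ the circular-orbit speed is v₁ = √(μ/r₁) = 3.190713 km/s.
On the transfer ellipse at r₁, v² = μ(2/r − 1/a) gives v_p = √[μ(2/r₁ − 1/a_t)] = 4.204258 km/s.
First burn Δv₁ = |v_p − v₁| = 1.0135 km/s.
At r₂, v₂ = √(μ/r₂) = 1.24369 km/s.
Transfer-orbit speed at r₂: v_a = √[μ(2/r₂ − 1/a_t)] = 0.638762 km/s.
Second burn Δv₂ = |v₂ − v_a| = 0.60493 km/s.
Total Δv = Δv₁ + Δv₂ = 1.618 km/s.

Δv = 1.618 km/s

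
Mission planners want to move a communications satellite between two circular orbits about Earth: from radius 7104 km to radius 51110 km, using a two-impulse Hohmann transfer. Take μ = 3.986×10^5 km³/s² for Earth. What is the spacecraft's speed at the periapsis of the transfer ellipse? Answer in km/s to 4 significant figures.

v = 9.926 km/s

Transfer-ellipse semi-major axis a_t = (r₁ + r₂)/2 = (7104 + 51110)/2 = 29107 km.
At periapsis, r = 7104 km.
From the vis-viva equation, v = √[μ(2/r − 1/a_t)] = 9.926 km/s.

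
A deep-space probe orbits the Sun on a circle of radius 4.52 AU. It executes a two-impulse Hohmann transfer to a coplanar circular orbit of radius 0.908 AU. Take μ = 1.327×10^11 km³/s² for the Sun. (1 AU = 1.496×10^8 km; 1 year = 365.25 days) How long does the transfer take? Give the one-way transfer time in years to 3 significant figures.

In km: r₁ = 4.52 × 1.496×10^8 = 6.76192×10^8 km; r₂ = 0.908 × 1.496×10^8 = 1.358368×10^8 km.
Transfer-ellipse semi-major axis a_t = (r₁ + r₂)/2 = (6.76192×10^8 + 1.358368×10^8)/2 = 4.060144×10^8 km.
Half the transfer-orbit period gives t = π√(a_t³/μ) = 7.055×10^7 s.
Converting: 7.055×10^7 s ÷ 3.15576×10^7 s/year (365.25 × 86400) = 2.24 years.

t = 2.24 years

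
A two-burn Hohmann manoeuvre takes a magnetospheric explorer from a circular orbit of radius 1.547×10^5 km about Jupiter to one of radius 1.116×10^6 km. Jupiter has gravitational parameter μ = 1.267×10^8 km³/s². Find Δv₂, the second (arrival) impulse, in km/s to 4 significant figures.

Semi-major axis of the transfer orbit: a_t = (1.547×10^5 + 1.116×10^6)/2 = 6.3535×10^5 km.
On the circular orbit at r = 1.116×10^6 km, v_c = √(μ/r) = 10.655 km/s.
Vis-viva on the transfer ellipse at r = 1.116×10^6 km gives v_t = √[μ(2/r − 1/a_t)] = 5.2577 km/s.
Δv₂ = |v_t − v_c| = |5.2577 − 10.655| = 5.397 km/s.

Δv₂ = 5.397 km/s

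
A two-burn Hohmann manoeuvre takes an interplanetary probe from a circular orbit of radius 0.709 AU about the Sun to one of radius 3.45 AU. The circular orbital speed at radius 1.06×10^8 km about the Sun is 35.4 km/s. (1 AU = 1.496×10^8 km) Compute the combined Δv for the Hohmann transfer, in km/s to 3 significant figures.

From the circular-orbit relation v² = μ/r at r = 1.06×10^8 km: μ = v²r = (35.4)² × 1.06×10^8 = 1.32835×10^11 km³/s².
In km: r₁ = 0.709 × 1.496×10^8 = 1.060664×10^8 km; r₂ = 3.45 × 1.496×10^8 = 5.1612×10^8 km.
The Hohmann ellipse has a_t = (r₁ + r₂)/2 = 3.110932×10^8 km.
At r₁ the circular-orbit speed is v₁ = √(μ/r₁) = 35.388918 km/s.
Transfer-orbit speed at r₁ (v² = μ(2/r − 1/a)): v_p = √[μ(2/r₁ − 1/a_t)] = 45.582419 km/s.
First burn Δv₁ = |v_p − v₁| = 10.194 km/s.
At r₂, v₂ = √(μ/r₂) = 16.0428 km/s.
Transfer-orbit speed at r₂: v_a = √[μ(2/r₂ − 1/a_t)] = 9.36752 km/s.
Second burn Δv₂ = |v₂ − v_a| = 6.6753 km/s.
Δv = Δv₁ + Δv₂ = 10.194 + 6.6753 = 16.87 km/s.

Δv = 16.9 km/s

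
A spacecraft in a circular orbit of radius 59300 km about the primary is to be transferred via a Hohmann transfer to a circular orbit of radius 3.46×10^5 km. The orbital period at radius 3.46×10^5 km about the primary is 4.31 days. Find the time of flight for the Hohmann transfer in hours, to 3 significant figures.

From Kepler's third law T² = 4π²r³/μ at r = 3.46×10^5 km, T = 4.31 days = 4.31 × 86400 s = 3.72384×10^5 s: μ = 4π²r³/T² = 1.17925×10^7 km³/s².
Transfer-ellipse semi-major axis a_t = (r₁ + r₂)/2 = (59300 + 3.460×10^5)/2 = 2.0265×10^5 km.
Transfer time t = π√(a_t³/μ) = π√((2.0265×10^5)³ / 1.17925×10^7) = 83460 s.
Converting: 83460 s ÷ 3600 s/hour = 23.2 hours.

t = 23.2 hours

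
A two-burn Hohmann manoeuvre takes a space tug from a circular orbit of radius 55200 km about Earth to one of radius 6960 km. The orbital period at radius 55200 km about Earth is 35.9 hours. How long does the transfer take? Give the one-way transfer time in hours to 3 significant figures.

t = 7.58 hours

From Kepler's third law T² = 4π²r³/μ at r = 55200 km, T = 35.9 hours = 35.9 × 3600 s = 1.2924×10^5 s: μ = 4π²r³/T² = 3.97542×10^5 km³/s².
Transfer-ellipse semi-major axis a_t = (r₁ + r₂)/2 = (55200 + 6960)/2 = 31080 km.
By Kepler's third law the transfer-orbit period is T = 2π√(a_t³/μ), so t = T/2 = 27300 s.
Converting: 27300 s ÷ 3600 s/hour = 7.58 hours.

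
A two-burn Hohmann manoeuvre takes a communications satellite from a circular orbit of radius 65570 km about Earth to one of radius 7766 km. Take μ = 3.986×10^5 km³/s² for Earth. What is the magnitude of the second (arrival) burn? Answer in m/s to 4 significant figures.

Δv₂ = 2416 m/s

Semi-major axis of the transfer orbit: a_t = (65570 + 7766)/2 = 36668 km.
Circular speed at r = 7766 km: v_c = √(μ/r) = 7.164 km/s.
Vis-viva on the transfer ellipse at r = 7766 km gives v_t = √[μ(2/r − 1/a_t)] = 9.580 km/s.
Δv₂ = |v_t − v_c| = |9.580 − 7.164| = 2.416 km/s.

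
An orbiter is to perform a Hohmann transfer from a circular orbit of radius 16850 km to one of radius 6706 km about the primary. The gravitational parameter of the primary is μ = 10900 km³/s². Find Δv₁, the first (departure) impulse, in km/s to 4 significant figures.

Transfer-ellipse semi-major axis a_t = (r₁ + r₂)/2 = (16850 + 6706)/2 = 11778 km.
On the circular orbit at r = 16850 km, v_c = √(μ/r) = 0.8043 km/s.
Transfer-orbit speed at the same r (vis-viva, a = a_t): v_t = √[μ(2/r − 1/a_t)] = 0.6069 km/s.
Δv₁ = |v_t − v_c| = |0.6069 − 0.8043| = 0.1974 km/s.

Δv₁ = 0.1974 km/s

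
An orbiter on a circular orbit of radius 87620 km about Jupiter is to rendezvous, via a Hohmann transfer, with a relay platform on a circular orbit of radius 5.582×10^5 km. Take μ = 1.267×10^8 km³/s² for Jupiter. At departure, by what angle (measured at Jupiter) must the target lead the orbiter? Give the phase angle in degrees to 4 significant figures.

φ = 100.8°

Semi-major axis of the transfer orbit: a_t = (87620 + 5.582×10^5)/2 = 3.2291×10^5 km.
The half-period of the transfer ellipse is t = π√(a_t³/μ) = 51213.42 s.
Target angular speed ω₂ = √(μ/r₂³) = 2.699004×10^-5 rad/s.
Angle swept by the target during transfer: ω₂·t = 1.3823 rad = 79.20°.
The orbiter traverses 180° on the transfer ellipse, so the target must lead by 180° − 79.20° = 100.8°.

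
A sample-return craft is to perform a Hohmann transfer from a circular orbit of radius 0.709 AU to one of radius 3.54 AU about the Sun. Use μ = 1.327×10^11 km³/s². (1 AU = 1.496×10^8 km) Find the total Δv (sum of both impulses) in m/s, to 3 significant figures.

Δv = 17000 m/s

In km: r₁ = 0.709 × 1.496×10^8 = 1.060664×10^8 km; r₂ = 3.54 × 1.496×10^8 = 5.29584×10^8 km.
Transfer-ellipse semi-major axis a_t = (r₁ + r₂)/2 = (1.060664×10^8 + 5.29584×10^8)/2 = 3.178252×10^8 km.
Circular speed at r₁: v₁ = √(μ/r₁) = √(1.327×10^11/1.060664×10^8) = 35.371 km/s.
On the transfer ellipse at r₁, vis-viva equation gives v_p = √[μ(2/r₁ − 1/a_t)] = 45.658 km/s.
First burn Δv₁ = |v_p − v₁| = 10.287 km/s.
Circular speed at r₂: v₂ = √(μ/r₂) = 15.83 km/s.
Transfer-orbit speed at r₂: v_a = √[μ(2/r₂ − 1/a_t)] = 9.145 km/s.
Second burn Δv₂ = |v₂ − v_a| = 6.6850 km/s.
Δv = Δv₁ + Δv₂ = 10.287 + 6.6850 = 16.97 km/s.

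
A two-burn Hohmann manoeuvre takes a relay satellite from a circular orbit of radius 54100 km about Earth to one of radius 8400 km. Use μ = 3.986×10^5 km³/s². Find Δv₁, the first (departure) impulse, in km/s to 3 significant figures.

Transfer-ellipse semi-major axis a_t = (r₁ + r₂)/2 = (54100 + 8400)/2 = 31250 km.
On the circular orbit at r = 54100 km, v_c = √(μ/r) = 2.714 km/s.
Vis-viva on the transfer ellipse at r = 54100 km gives v_t = √[μ(2/r − 1/a_t)] = 1.407 km/s.
Δv₁ = |v_t − v_c| = |1.407 − 2.714| = 1.307 km/s.

Δv₁ = 1.31 km/s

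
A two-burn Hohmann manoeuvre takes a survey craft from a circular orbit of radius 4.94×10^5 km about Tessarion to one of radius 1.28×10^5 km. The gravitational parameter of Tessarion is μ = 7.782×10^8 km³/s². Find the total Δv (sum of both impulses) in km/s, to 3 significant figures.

Δv = 34.5 km/s

Transfer-ellipse semi-major axis a_t = (r₁ + r₂)/2 = (4.940×10^5 + 1.280×10^5)/2 = 3.110×10^5 km.
At r₁ the circular-orbit speed is v₁ = √(μ/r₁) = 39.69 km/s.
Transfer-orbit speed at r₁ (vis-viva): v_a = √[μ(2/r₁ − 1/a_t)] = 25.46 km/s.
First burn Δv₁ = |v_a − v₁| = 14.23 km/s.
Circular speed at r₂: v₂ = √(μ/r₂) = 77.97 km/s.
Transfer-orbit speed at r₂: v_p = √[μ(2/r₂ − 1/a_t)] = 98.27 km/s.
Second burn Δv₂ = |v₂ − v_p| = 20.30 km/s.
Total Δv = Δv₁ + Δv₂ = 34.53 km/s.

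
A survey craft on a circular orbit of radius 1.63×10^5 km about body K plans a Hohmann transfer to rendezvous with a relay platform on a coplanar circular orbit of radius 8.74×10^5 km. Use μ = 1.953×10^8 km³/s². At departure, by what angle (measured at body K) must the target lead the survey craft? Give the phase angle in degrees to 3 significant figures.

φ = 97.8°

Semi-major axis of the transfer orbit: a_t = (1.630×10^5 + 8.740×10^5)/2 = 5.185×10^5 km.
The half-period of the transfer ellipse is t = π√(a_t³/μ) = 83930.9 s.
Target angular speed ω₂ = √(μ/r₂³) = 1.71035×10^-5 rad/s.
Angle swept by the target during transfer: ω₂·t = 1.43551 rad = 82.249°.
Arrival is 180° from departure on the ellipse, so φ = 180° − 82.249° = 97.8°.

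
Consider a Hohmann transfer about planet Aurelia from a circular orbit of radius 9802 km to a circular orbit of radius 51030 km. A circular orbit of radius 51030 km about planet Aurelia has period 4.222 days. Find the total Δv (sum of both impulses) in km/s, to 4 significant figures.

From Kepler's third law T² = 4π²r³/μ at r = 51030 km, T = 4.222 days = 4.222 × 86400 s = 3.647808×10^5 s: μ = 4π²r³/T² = 39425.1 km³/s².
Transfer-ellipse semi-major axis a_t = (r₁ + r₂)/2 = (9802 + 51030)/2 = 30416 km.
At r₁ the circular-orbit speed is v₁ = √(μ/r₁) = 2.0055 km/s.
On the transfer ellipse at r₁, v² = μ(2/r − 1/a) gives v_p = √[μ(2/r₁ − 1/a_t)] = 2.5977 km/s.
First burn Δv₁ = |v_p − v₁| = 0.5922 km/s.
Circular speed at r₂: v₂ = √(μ/r₂) = 0.8790 km/s.
Transfer-orbit speed at r₂: v_a = √[μ(2/r₂ − 1/a_t)] = 0.4990 km/s.
Second burn Δv₂ = |v₂ − v_a| = 0.3800 km/s.
Δv = Δv₁ + Δv₂ = 0.5922 + 0.3800 = 0.9722 km/s.

Δv = 0.9722 km/s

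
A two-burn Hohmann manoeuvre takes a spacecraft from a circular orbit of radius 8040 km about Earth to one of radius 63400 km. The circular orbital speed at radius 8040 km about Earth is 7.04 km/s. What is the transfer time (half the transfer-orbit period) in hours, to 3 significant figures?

t = 9.33 hours

From the circular-orbit relation v² = μ/r at r = 8040 km: μ = v²r = (7.04)² × 8040 = 3.98475×10^5 km³/s².
Semi-major axis of the transfer orbit: a_t = (8040 + 63400)/2 = 35720 km.
Transfer time t = π√(a_t³/μ) = π√((35720)³ / 3.98475×10^5) = 33600 s.
Converting: 33600 s ÷ 3600 s/hour = 9.33 hours.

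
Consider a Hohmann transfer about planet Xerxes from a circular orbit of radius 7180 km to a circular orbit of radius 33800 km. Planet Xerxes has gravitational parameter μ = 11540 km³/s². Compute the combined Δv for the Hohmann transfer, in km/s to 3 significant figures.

Δv = 0.599 km/s

Transfer-ellipse semi-major axis a_t = (r₁ + r₂)/2 = (7180 + 33800)/2 = 20490 km.
Circular speed at r₁: v₁ = √(μ/r₁) = √(11540/7180) = 1.2678 km/s.
On the transfer ellipse at r₁, vis-viva gives v_p = √[μ(2/r₁ − 1/a_t)] = 1.6283 km/s.
First burn Δv₁ = |v_p − v₁| = 0.3605 km/s.
At r₂, v₂ = √(μ/r₂) = 0.5843 km/s.
Transfer-orbit speed at r₂: v_a = √[μ(2/r₂ − 1/a_t)] = 0.3459 km/s.
Second burn Δv₂ = |v₂ − v_a| = 0.2384 km/s.
Δv = Δv₁ + Δv₂ = 0.3605 + 0.2384 = 0.5989 km/s.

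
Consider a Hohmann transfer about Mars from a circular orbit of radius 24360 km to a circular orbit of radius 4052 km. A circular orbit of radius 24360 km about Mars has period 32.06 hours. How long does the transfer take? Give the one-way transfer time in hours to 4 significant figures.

From Kepler's third law T² = 4π²r³/μ at r = 24360 km, T = 32.06 hours = 32.06 × 3600 s = 1.15416×10^5 s: μ = 4π²r³/T² = 42841.0 km³/s².
The Hohmann ellipse has a_t = (r₁ + r₂)/2 = 14206 km.
By Kepler's third law the transfer-orbit period is T = 2π√(a_t³/μ), so t = T/2 = 25700 s.
Converting: 25700 s ÷ 3600 s/hour = 7.139 hours.

t = 7.139 hours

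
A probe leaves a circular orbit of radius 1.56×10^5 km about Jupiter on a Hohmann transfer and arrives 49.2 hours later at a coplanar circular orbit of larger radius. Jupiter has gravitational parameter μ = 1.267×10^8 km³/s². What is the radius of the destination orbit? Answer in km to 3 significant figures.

r₂ = 1.32×10^6 km

Transfer time t = 49.2 hours = 1.7712×10^5 s, and t = π√(a_t³/μ).
So a_t = (μ t²/π²)^(1/3) = (1.267×10^8 × (1.7712×10^5)² / π²)^(1/3) = 7.3848×10^5 km.
Since a_t = (r₁ + r₂)/2, r₂ = 2a_t − r₁ = 2×7.3848×10^5 − 1.560×10^5 = 1.32096×10^6 km.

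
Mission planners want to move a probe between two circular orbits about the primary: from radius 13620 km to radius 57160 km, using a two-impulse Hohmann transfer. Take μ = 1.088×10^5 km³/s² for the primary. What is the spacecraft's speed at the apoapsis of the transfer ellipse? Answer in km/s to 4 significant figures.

The Hohmann ellipse has a_t = (r₁ + r₂)/2 = 35390 km.
The apoapsis of the transfer ellipse is at r = 57160 km.
From the vis-viva equation, v = √[μ(2/r − 1/a_t)] = 0.8559 km/s.

v = 0.8559 km/s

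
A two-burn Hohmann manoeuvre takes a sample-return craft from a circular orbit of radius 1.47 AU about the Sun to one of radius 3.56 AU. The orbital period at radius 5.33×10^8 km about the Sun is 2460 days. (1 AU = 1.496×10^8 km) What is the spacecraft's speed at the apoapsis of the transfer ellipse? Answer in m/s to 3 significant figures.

v = 12100 m/s

From Kepler's third law T² = 4π²r³/μ at r = 5.33×10^8 km, T = 2460 days = 2460 × 86400 s = 2.12544×10^8 s: μ = 4π²r³/T² = 1.32326×10^11 km³/s².
In km: r₁ = 1.47 × 1.496×10^8 = 2.19912×10^8 km; r₂ = 3.56 × 1.496×10^8 = 5.32576×10^8 km.
Transfer-ellipse semi-major axis a_t = (r₁ + r₂)/2 = (2.19912×10^8 + 5.32576×10^8)/2 = 3.76244×10^8 km.
At apoapsis, r = 5.32576×10^8 km.
Vis-viva: v = √[μ(2/r − 1/a_t)] = √[1.32326×10^11 × (2/5.32576×10^8 − 1/3.76244×10^8)] = 12.05 km/s.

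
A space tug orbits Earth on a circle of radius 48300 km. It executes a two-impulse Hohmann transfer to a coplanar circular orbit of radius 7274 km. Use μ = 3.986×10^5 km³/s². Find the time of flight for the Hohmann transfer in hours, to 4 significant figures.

Transfer-ellipse semi-major axis a_t = (r₁ + r₂)/2 = (48300 + 7274)/2 = 27787 km.
Half the transfer-orbit period gives t = π√(a_t³/μ) = 23048.6 s.
Converting: 23048.6 s ÷ 3600 s/hour = 6.402 hours.

t = 6.402 hours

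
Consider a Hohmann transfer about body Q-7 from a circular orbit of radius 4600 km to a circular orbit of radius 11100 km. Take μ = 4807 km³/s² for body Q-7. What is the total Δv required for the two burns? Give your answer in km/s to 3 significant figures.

Δv = 0.348 km/s

Semi-major axis of the transfer orbit: a_t = (4600 + 11100)/2 = 7850 km.
At r₁ the circular-orbit speed is v₁ = √(μ/r₁) = 1.0222524 km/s.
On the transfer ellipse at r₁, vis-viva gives v_p = √[μ(2/r₁ − 1/a_t)] = 1.2155835 km/s.
First burn Δv₁ = |v_p − v₁| = 0.193331 km/s.
At r₂, v₂ = √(μ/r₂) = 0.65808 km/s.
Transfer-orbit speed at r₂: v_a = √[μ(2/r₂ − 1/a_t)] = 0.50376 km/s.
Second burn Δv₂ = |v₂ − v_a| = 0.154320 km/s.
Δv = Δv₁ + Δv₂ = 0.193331 + 0.154320 = 0.3477 km/s.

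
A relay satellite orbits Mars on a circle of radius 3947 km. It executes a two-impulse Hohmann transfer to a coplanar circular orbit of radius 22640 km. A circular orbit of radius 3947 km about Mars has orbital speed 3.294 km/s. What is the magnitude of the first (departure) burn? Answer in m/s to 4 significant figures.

Δv₁ = 1005 m/s

From the circular-orbit relation v² = μ/r at r = 3947 km: μ = v²r = (3.294)² × 3947 = 42826.7 km³/s².
The Hohmann ellipse has a_t = (r₁ + r₂)/2 = 13293.5 km.
On the circular orbit at r = 3947 km, v_c = √(μ/r) = 3.294 km/s.
Vis-viva on the transfer ellipse at r = 3947 km gives v_t = √[μ(2/r − 1/a_t)] = 4.299 km/s.
Δv₁ = |v_t − v_c| = |4.299 − 3.294| = 1.005 km/s.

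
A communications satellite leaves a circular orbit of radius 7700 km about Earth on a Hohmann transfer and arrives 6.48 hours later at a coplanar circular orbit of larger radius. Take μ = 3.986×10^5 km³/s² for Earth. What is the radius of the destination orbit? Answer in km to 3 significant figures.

r₂ = 48300 km

Transfer time t = 6.48 hours = 23328 s, and t = π√(a_t³/μ).
So a_t = (μ t²/π²)^(1/3) = (3.986×10^5 × (23328)² / π²)^(1/3) = 28011 km.
Since a_t = (r₁ + r₂)/2, r₂ = 2a_t − r₁ = 2×28011 − 7700 = 48322 km.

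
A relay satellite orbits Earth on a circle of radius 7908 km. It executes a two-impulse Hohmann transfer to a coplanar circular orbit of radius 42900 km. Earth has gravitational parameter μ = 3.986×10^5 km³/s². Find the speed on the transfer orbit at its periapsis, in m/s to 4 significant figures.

v = 9226 m/s

Semi-major axis of the transfer orbit: a_t = (7908 + 42900)/2 = 25404 km.
The periapsis of the transfer ellipse is at r = 7908 km.
Vis-viva: v = √[μ(2/r − 1/a_t)] = √[3.986×10^5 × (2/7908 − 1/25404)] = 9.226 km/s.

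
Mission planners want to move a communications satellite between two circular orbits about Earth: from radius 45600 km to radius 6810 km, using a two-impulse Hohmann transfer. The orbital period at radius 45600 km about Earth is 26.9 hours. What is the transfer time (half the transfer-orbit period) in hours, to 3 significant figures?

From Kepler's third law T² = 4π²r³/μ at r = 45600 km, T = 26.9 hours = 26.9 × 3600 s = 96840 s: μ = 4π²r³/T² = 3.99158×10^5 km³/s².
Semi-major axis of the transfer orbit: a_t = (45600 + 6810)/2 = 26205 km.
By Kepler's third law the transfer-orbit period is T = 2π√(a_t³/μ), so t = T/2 = 21090 s.
Converting: 21090 s ÷ 3600 s/hour = 5.86 hours.

t = 5.86 hours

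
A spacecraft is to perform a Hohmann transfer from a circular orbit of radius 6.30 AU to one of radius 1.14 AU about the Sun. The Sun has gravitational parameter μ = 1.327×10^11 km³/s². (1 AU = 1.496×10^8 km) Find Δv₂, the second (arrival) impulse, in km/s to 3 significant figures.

Δv₂ = 8.41 km/s

In km: r₁ = 6.30 × 1.496×10^8 = 9.4248×10^8 km; r₂ = 1.14 × 1.496×10^8 = 1.70544×10^8 km.
Semi-major axis of the transfer orbit: a_t = (9.4248×10^8 + 1.70544×10^8)/2 = 5.56512×10^8 km.
Circular speed at r = 1.70544×10^8 km: v_c = √(μ/r) = 27.8944 km/s.
Vis-viva on the transfer ellipse at r = 1.70544×10^8 km gives v_t = √[μ(2/r − 1/a_t)] = 36.3008 km/s.
Δv₂ = |v_t − v_c| = |36.3008 − 27.8944| = 8.406 km/s.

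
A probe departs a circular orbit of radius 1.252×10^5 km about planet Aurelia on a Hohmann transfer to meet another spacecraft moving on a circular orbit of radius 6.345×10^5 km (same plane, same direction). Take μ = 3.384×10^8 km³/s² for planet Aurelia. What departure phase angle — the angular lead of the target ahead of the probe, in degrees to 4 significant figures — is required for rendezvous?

The Hohmann ellipse has a_t = (r₁ + r₂)/2 = 3.7985×10^5 km.
The half-period of the transfer ellipse is t = π√(a_t³/μ) = 39981 s.
The target's mean motion on its circular orbit is ω₂ = √(μ/r₂³) = 3.6397×10^-5 rad/s.
Angle swept by the target during transfer: ω₂·t = 1.4552 rad = 83.38°.
The probe traverses 180° on the transfer ellipse, so the target must lead by 180° − 83.38° = 96.62°.

φ = 96.62°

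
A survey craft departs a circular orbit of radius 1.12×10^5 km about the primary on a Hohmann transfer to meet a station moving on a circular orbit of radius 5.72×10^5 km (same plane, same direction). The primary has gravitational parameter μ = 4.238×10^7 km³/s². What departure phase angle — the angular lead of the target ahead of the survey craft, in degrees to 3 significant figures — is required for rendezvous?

Transfer-ellipse semi-major axis a_t = (r₁ + r₂)/2 = (1.120×10^5 + 5.720×10^5)/2 = 3.420×10^5 km.
Transfer time t = π√(a_t³/μ) = 96518 s.
The target's mean motion on its circular orbit is ω₂ = √(μ/r₂³) = 1.5048×10^-5 rad/s.
Angle swept by the target during transfer: ω₂·t = 1.4524 rad = 83.22°.
The survey craft traverses 180° on the transfer ellipse, so the target must lead by 180° − 83.22° = 96.8°.

φ = 96.8°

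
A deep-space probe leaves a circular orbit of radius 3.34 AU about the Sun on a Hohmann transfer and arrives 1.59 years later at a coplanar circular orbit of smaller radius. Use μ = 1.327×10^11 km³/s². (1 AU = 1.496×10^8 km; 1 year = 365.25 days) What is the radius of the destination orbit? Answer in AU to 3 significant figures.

In km: r₁ = 3.34 × 1.496×10^8 = 4.99664×10^8 km.
Transfer time t = 1.59 years × 365.25 × 86400 s = 5.0176584×10^7 s, and t = π√(a_t³/μ).
So a_t = (μ t²/π²)^(1/3) = (1.327×10^11 × (5.0176584×10^7)² / π²)^(1/3) = 3.2349×10^8 km.
Since a_t = (r₁ + r₂)/2, r₂ = 2a_t − r₁ = 2×3.2349×10^8 − 4.99664×10^8 = 1.47316×10^8 km.
In AU: r₂ = 1.47316×10^8 / 1.496×10^8 = 0.985 AU.

r₂ = 0.985 AU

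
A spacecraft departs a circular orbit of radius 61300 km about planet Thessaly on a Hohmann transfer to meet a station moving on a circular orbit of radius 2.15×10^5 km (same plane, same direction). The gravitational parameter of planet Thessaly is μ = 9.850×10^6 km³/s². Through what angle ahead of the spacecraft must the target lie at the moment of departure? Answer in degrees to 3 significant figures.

φ = 87.3°

The Hohmann ellipse has a_t = (r₁ + r₂)/2 = 1.3815×10^5 km.
Transfer time t = π√(a_t³/μ) = 51400 s.
The target's mean motion on its circular orbit is ω₂ = √(μ/r₂³) = 3.148×10^-5 rad/s.
Angle swept by the target during transfer: ω₂·t = 1.6181 rad = 92.71°.
Arrival is 180° from departure on the ellipse, so φ = 180° − 92.71° = 87.3°.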